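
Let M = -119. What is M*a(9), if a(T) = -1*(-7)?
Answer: -833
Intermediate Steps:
a(T) = 7
M*a(9) = -119*7 = -833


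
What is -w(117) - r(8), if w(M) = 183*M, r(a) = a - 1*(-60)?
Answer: -21479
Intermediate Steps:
r(a) = 60 + a (r(a) = a + 60 = 60 + a)
-w(117) - r(8) = -183*117 - (60 + 8) = -1*21411 - 1*68 = -21411 - 68 = -21479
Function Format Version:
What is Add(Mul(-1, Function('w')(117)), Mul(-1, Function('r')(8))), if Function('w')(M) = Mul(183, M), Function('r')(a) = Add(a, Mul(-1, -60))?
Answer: -21479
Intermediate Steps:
Function('r')(a) = Add(60, a) (Function('r')(a) = Add(a, 60) = Add(60, a))
Add(Mul(-1, Function('w')(117)), Mul(-1, Function('r')(8))) = Add(Mul(-1, Mul(183, 117)), Mul(-1, Add(60, 8))) = Add(Mul(-1, 21411), Mul(-1, 68)) = Add(-21411, -68) = -21479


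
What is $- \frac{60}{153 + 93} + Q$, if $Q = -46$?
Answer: $- \frac{1896}{41} \approx -46.244$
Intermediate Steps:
$- \frac{60}{153 + 93} + Q = - \frac{60}{153 + 93} - 46 = - \frac{60}{246} - 46 = \left(-60\right) \frac{1}{246} - 46 = - \frac{10}{41} - 46 = - \frac{1896}{41}$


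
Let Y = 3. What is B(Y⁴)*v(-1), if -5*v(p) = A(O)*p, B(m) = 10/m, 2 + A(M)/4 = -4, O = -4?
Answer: -16/27 ≈ -0.59259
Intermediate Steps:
A(M) = -24 (A(M) = -8 + 4*(-4) = -8 - 16 = -24)
v(p) = 24*p/5 (v(p) = -(-24)*p/5 = 24*p/5)
B(Y⁴)*v(-1) = (10/(3⁴))*((24/5)*(-1)) = (10/81)*(-24/5) = -16/27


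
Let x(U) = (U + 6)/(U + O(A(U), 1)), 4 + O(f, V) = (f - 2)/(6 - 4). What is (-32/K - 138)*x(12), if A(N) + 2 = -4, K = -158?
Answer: -48987/79 ≈ -620.09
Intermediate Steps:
A(N) = -6 (A(N) = -2 - 4 = -6)
O(f, V) = -5 + f/2 (O(f, V) = -4 + (f - 2)/(6 - 4) = -4 + (-2 + f)/2 = -4 + (-2 + f)*(½) = -4 + (-1 + f/2) = -5 + f/2)
x(U) = (6 + U)/(-8 + U) (x(U) = (U + 6)/(U + (-5 + (½)*(-6))) = (6 + U)/(U + (-5 - 3)) = (6 + U)/(U - 8) = (6 + U)/(-8 + U))
(-32/K - 138)*x(12) = (-32/(-158) - 138)*((6 + 12)/(-8 + 12)) = (-32*(-1/158) - 138)*(18/4) = (16/79 - 138)*((¼)*18) = -10886/79*9/2 = -48987/79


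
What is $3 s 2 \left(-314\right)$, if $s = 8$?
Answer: $-15072$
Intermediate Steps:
$3 s 2 \left(-314\right) = 3 \cdot 8 \cdot 2 \left(-314\right) = 24 \cdot 2 \left(-314\right) = 48 \left(-314\right) = -15072$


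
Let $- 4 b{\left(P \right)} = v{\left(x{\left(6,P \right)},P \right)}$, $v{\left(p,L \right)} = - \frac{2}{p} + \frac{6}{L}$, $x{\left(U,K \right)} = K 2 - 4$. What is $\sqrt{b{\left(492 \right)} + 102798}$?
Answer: $\frac{\sqrt{846736825290}}{2870} \approx 320.62$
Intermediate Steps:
$x{\left(U,K \right)} = -4 + 2 K$ ($x{\left(U,K \right)} = 2 K - 4 = -4 + 2 K$)
$b{\left(P \right)} = \frac{1}{2 \left(-4 + 2 P\right)} - \frac{3}{2 P}$ ($b{\left(P \right)} = - \frac{- \frac{2}{-4 + 2 P} + \frac{6}{P}}{4} = \frac{1}{2 \left(-4 + 2 P\right)} - \frac{3}{2 P}$)
$\sqrt{b{\left(492 \right)} + 102798} = \sqrt{\frac{12 - 2460}{4 \cdot 492 \left(-2 + 492\right)} + 102798} = \sqrt{\frac{1}{4} \cdot \frac{1}{492} \cdot \frac{1}{490} \left(12 - 2460\right) + 102798} = \sqrt{\frac{1}{4} \cdot \frac{1}{492} \cdot \frac{1}{490} \left(-2448\right) + 102798} = \sqrt{- \frac{51}{20090} + 102798} = \sqrt{\frac{2065211769}{20090}} = \frac{\sqrt{846736825290}}{2870}$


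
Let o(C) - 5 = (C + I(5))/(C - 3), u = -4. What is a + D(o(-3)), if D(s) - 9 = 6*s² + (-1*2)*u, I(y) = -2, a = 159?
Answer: 2281/6 ≈ 380.17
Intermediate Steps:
o(C) = 5 + (-2 + C)/(-3 + C) (o(C) = 5 + (C - 2)/(C - 3) = 5 + (-2 + C)/(-3 + C))
D(s) = 17 + 6*s² (D(s) = 9 + (6*s² - 1*2*(-4)) = 9 + (6*s² - 2*(-4)) = 9 + (6*s² + 8) = 9 + (8 + 6*s²) = 17 + 6*s²)
a + D(o(-3)) = 159 + (17 + 6*((-17 + 6*(-3))/(-3 - 3))²) = 159 + (17 + 6*((-17 - 18)/(-6))²) = 159 + (17 + 6*(-⅙*(-35))²) = 159 + (17 + 6*(35/6)²) = 159 + (17 + 6*(1225/36)) = 159 + (17 + 1225/6) = 159 + 1327/6 = 2281/6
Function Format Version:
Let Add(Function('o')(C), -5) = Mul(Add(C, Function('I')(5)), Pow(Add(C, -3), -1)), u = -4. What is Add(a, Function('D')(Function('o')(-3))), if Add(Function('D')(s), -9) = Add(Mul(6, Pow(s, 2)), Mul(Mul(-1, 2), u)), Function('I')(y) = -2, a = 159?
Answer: Rational(2281, 6) ≈ 380.17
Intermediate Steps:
Function('o')(C) = Add(5, Mul(Pow(Add(-3, C), -1), Add(-2, C))) (Function('o')(C) = Add(5, Mul(Add(C, -2), Pow(Add(C, -3), -1))) = Add(5, Mul(Add(-2, C), Pow(Add(-3, C), -1))) = Add(5, Mul(Pow(Add(-3, C), -1), Add(-2, C))))
Function('D')(s) = Add(17, Mul(6, Pow(s, 2))) (Function('D')(s) = Add(9, Add(Mul(6, Pow(s, 2)), Mul(Mul(-1, 2), -4))) = Add(9, Add(Mul(6, Pow(s, 2)), Mul(-2, -4))) = Add(9, Add(Mul(6, Pow(s, 2)), 8)) = Add(9, Add(8, Mul(6, Pow(s, 2)))) = Add(17, Mul(6, Pow(s, 2))))
Add(a, Function('D')(Function('o')(-3))) = Add(159, Add(17, Mul(6, Pow(Mul(Pow(Add(-3, -3), -1), Add(-17, Mul(6, -3))), 2)))) = Add(159, Add(17, Mul(6, Pow(Mul(Pow(-6, -1), Add(-17, -18)), 2)))) = Add(159, Add(17, Mul(6, Pow(Mul(Rational(-1, 6), -35), 2)))) = Add(159, Add(17, Mul(6, Pow(Rational(35, 6), 2)))) = Add(159, Add(17, Mul(6, Rational(1225, 36)))) = Add(159, Add(17, Rational(1225, 6))) = Add(159, Rational(1327, 6)) = Rational(2281, 6)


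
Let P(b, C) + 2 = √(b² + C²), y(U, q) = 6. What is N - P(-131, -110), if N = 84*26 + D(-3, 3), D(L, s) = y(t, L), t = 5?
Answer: 2192 - √29261 ≈ 2020.9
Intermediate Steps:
D(L, s) = 6
P(b, C) = -2 + √(C² + b²) (P(b, C) = -2 + √(b² + C²) = -2 + √(C² + b²))
N = 2190 (N = 84*26 + 6 = 2184 + 6 = 2190)
N - P(-131, -110) = 2190 - (-2 + √((-110)² + (-131)²)) = 2190 - (-2 + √(12100 + 17161)) = 2190 - (-2 + √29261) = 2190 + (2 - √29261) = 2192 - √29261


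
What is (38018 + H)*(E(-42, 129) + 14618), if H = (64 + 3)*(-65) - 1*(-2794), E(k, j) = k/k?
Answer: 532964883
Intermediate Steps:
E(k, j) = 1
H = -1561 (H = 67*(-65) + 2794 = -4355 + 2794 = -1561)
(38018 + H)*(E(-42, 129) + 14618) = (38018 - 1561)*(1 + 14618) = 36457*14619 = 532964883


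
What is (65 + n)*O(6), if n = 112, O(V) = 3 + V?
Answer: 1593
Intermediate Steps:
(65 + n)*O(6) = (65 + 112)*(3 + 6) = 177*9 = 1593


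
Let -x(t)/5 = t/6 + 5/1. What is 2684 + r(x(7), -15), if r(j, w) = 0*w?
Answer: 2684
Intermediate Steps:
x(t) = -25 - 5*t/6 (x(t) = -5*(t/6 + 5/1) = -5*(t*(1/6) + 5*1) = -5*(t/6 + 5) = -5*(5 + t/6) = -25 - 5*t/6)
r(j, w) = 0
2684 + r(x(7), -15) = 2684 + 0 = 2684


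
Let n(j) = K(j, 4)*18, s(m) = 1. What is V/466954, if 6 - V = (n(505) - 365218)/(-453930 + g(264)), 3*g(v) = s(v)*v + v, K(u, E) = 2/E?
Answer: 2357315/211882245316 ≈ 1.1126e-5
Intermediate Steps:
n(j) = 9 (n(j) = (2/4)*18 = (2*(¼))*18 = (½)*18 = 9)
g(v) = 2*v/3 (g(v) = (1*v + v)/3 = (v + v)/3 = (2*v)/3 = 2*v/3)
V = 2357315/453754 (V = 6 - (9 - 365218)/(-453930 + (⅔)*264) = 6 - (-365209)/(-453930 + 176) = 6 - (-365209)/(-453754) = 6 - (-365209)*(-1)/453754 = 6 - 1*365209/453754 = 6 - 365209/453754 = 2357315/453754 ≈ 5.1951)
V/466954 = (2357315/453754)/466954 = (2357315/453754)*(1/466954) = 2357315/211882245316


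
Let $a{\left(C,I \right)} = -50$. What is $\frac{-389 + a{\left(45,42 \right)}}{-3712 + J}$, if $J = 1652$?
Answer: $\frac{439}{2060} \approx 0.21311$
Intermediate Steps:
$\frac{-389 + a{\left(45,42 \right)}}{-3712 + J} = \frac{-389 - 50}{-3712 + 1652} = - \frac{439}{-2060} = \left(-439\right) \left(- \frac{1}{2060}\right) = \frac{439}{2060}$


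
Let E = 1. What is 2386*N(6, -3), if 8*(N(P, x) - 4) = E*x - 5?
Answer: 7158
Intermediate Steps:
N(P, x) = 27/8 + x/8 (N(P, x) = 4 + (1*x - 5)/8 = 4 + (x - 5)/8 = 4 + (-5 + x)/8 = 4 + (-5/8 + x/8) = 27/8 + x/8)
2386*N(6, -3) = 2386*(27/8 + (1/8)*(-3)) = 2386*(27/8 - 3/8) = 2386*3 = 7158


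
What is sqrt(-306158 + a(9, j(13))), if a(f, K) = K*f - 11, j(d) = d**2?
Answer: 2*I*sqrt(76162) ≈ 551.95*I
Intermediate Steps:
a(f, K) = -11 + K*f
sqrt(-306158 + a(9, j(13))) = sqrt(-306158 + (-11 + 13**2*9)) = sqrt(-306158 + (-11 + 169*9)) = sqrt(-306158 + (-11 + 1521)) = sqrt(-306158 + 1510) = sqrt(-304648) = 2*I*sqrt(76162)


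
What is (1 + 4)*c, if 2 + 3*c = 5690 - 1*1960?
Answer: 18640/3 ≈ 6213.3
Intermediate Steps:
c = 3728/3 (c = -2/3 + (5690 - 1*1960)/3 = -2/3 + (5690 - 1960)/3 = -2/3 + (1/3)*3730 = -2/3 + 3730/3 = 3728/3 ≈ 1242.7)
(1 + 4)*c = (1 + 4)*(3728/3) = 5*(3728/3) = 18640/3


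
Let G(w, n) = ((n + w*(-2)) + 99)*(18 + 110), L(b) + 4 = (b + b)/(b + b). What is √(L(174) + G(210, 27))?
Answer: I*√37635 ≈ 194.0*I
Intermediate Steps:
L(b) = -3 (L(b) = -4 + (b + b)/(b + b) = -4 + (2*b)/((2*b)) = -4 + (2*b)*(1/(2*b)) = -4 + 1 = -3)
G(w, n) = 12672 - 256*w + 128*n (G(w, n) = ((n - 2*w) + 99)*128 = (99 + n - 2*w)*128 = 12672 - 256*w + 128*n)
√(L(174) + G(210, 27)) = √(-3 + (12672 - 256*210 + 128*27)) = √(-3 + (12672 - 53760 + 3456)) = √(-3 - 37632) = √(-37635) = I*√37635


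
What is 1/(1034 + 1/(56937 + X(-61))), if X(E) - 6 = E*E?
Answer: 60664/62726577 ≈ 0.00096712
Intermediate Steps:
X(E) = 6 + E**2 (X(E) = 6 + E*E = 6 + E**2)
1/(1034 + 1/(56937 + X(-61))) = 1/(1034 + 1/(56937 + (6 + (-61)**2))) = 1/(1034 + 1/(56937 + (6 + 3721))) = 1/(1034 + 1/(56937 + 3727)) = 1/(1034 + 1/60664) = 1/(62726577/60664) = 60664/62726577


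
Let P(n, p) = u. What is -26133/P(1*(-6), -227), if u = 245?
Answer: -26133/245 ≈ -106.67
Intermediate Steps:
P(n, p) = 245
-26133/P(1*(-6), -227) = -26133/245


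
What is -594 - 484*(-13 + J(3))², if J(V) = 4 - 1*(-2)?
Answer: -24310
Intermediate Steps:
J(V) = 6 (J(V) = 4 + 2 = 6)
-594 - 484*(-13 + J(3))² = -594 - 484*(-13 + 6)² = -594 - 484*(-7)² = -594 - 484*49 = -594 - 23716 = -24310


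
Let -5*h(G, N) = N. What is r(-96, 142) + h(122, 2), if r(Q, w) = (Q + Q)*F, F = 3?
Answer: -2882/5 ≈ -576.40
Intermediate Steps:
h(G, N) = -N/5
r(Q, w) = 6*Q (r(Q, w) = (Q + Q)*3 = (2*Q)*3 = 6*Q)
r(-96, 142) + h(122, 2) = 6*(-96) - 1/5*2 = -576 - 2/5 = -2882/5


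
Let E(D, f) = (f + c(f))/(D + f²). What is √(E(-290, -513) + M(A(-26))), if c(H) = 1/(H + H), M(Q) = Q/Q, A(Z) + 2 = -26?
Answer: √8067066902148090/89904618 ≈ 0.99902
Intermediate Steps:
A(Z) = -28 (A(Z) = -2 - 26 = -28)
M(Q) = 1
c(H) = 1/(2*H)
E(D, f) = (f + 1/(2*f))/(D + f²)
√(E(-290, -513) + M(A(-26))) = √((½ + (-513)²)/((-513)*(-290 + (-513)²)) + 1) = √(-(½ + 263169)/(513*(-290 + 263169)) + 1) = √(-1/513*526339/2/262879 + 1) = √(-1/513*1/262879*526339/2 + 1) = √(-526339/269713854 + 1) = √(269187515/269713854) = √8067066902148090/89904618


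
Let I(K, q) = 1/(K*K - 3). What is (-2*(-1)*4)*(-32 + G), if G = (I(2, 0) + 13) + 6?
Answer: -96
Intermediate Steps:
I(K, q) = 1/(-3 + K²) (I(K, q) = 1/(K² - 3) = 1/(-3 + K²))
G = 20 (G = (1/(-3 + 2²) + 13) + 6 = (1/(-3 + 4) + 13) + 6 = (1/1 + 13) + 6 = (1 + 13) + 6 = 14 + 6 = 20)
(-2*(-1)*4)*(-32 + G) = (-2*(-1)*4)*(-32 + 20) = (2*4)*(-12) = 8*(-12) = -96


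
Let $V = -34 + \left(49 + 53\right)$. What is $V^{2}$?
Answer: $4624$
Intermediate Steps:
$V = 68$ ($V = -34 + 102 = 68$)
$V^{2} = 68^{2} = 4624$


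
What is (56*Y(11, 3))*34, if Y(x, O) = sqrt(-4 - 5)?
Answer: 5712*I ≈ 5712.0*I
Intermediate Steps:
Y(x, O) = 3*I (Y(x, O) = sqrt(-9) = 3*I)
(56*Y(11, 3))*34 = (56*(3*I))*34 = (168*I)*34 = 5712*I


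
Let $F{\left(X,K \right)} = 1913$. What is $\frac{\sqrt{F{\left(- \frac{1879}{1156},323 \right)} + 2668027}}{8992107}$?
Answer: $\frac{2 \sqrt{74165}}{2997369} \approx 0.00018171$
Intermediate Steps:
$\frac{\sqrt{F{\left(- \frac{1879}{1156},323 \right)} + 2668027}}{8992107} = \frac{\sqrt{1913 + 2668027}}{8992107} = \sqrt{2669940} \cdot \frac{1}{8992107} = 6 \sqrt{74165} \cdot \frac{1}{8992107} = \frac{2 \sqrt{74165}}{2997369}$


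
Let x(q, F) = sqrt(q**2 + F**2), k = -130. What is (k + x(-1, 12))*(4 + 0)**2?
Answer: -2080 + 16*sqrt(145) ≈ -1887.3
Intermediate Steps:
x(q, F) = sqrt(F**2 + q**2)
(k + x(-1, 12))*(4 + 0)**2 = (-130 + sqrt(12**2 + (-1)**2))*(4 + 0)**2 = (-130 + sqrt(144 + 1))*4**2 = (-130 + sqrt(145))*16 = -2080 + 16*sqrt(145)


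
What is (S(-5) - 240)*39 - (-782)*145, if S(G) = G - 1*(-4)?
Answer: 103991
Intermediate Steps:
S(G) = 4 + G (S(G) = G + 4 = 4 + G)
(S(-5) - 240)*39 - (-782)*145 = ((4 - 5) - 240)*39 - (-782)*145 = (-1 - 240)*39 - 1*(-113390) = -241*39 + 113390 = -9399 + 113390 = 103991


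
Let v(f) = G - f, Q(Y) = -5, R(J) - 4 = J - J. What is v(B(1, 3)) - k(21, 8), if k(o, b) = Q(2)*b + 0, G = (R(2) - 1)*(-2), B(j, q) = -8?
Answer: 42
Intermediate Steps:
R(J) = 4 (R(J) = 4 + (J - J) = 4 + 0 = 4)
G = -6 (G = (4 - 1)*(-2) = 3*(-2) = -6)
k(o, b) = -5*b (k(o, b) = -5*b + 0 = -5*b)
v(f) = -6 - f
v(B(1, 3)) - k(21, 8) = (-6 - 1*(-8)) - (-5)*8 = (-6 + 8) - 1*(-40) = 2 + 40 = 42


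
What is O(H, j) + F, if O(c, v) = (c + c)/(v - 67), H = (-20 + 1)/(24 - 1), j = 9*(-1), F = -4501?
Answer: -207045/46 ≈ -4501.0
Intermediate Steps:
j = -9
H = -19/23 ≈ -0.82609
O(c, v) = 2*c/(-67 + v) (O(c, v) = (2*c)/(-67 + v) = 2*c/(-67 + v))
O(H, j) + F = 2*(-19/23)/(-67 - 9) - 4501 = 2*(-19/23)/(-76) - 4501 = 2*(-19/23)*(-1/76) - 4501 = 1/46 - 4501 = -207045/46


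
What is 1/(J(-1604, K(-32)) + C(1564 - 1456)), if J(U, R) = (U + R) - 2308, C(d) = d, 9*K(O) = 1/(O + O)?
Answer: -576/2191105 ≈ -0.00026288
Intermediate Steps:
K(O) = 1/(18*O) (K(O) = 1/(9*(O + O)) = 1/(9*((2*O))) = (1/(2*O))/9 = 1/(18*O))
J(U, R) = -2308 + R + U (J(U, R) = (R + U) - 2308 = -2308 + R + U)
1/(J(-1604, K(-32)) + C(1564 - 1456)) = 1/((-2308 + (1/18)/(-32) - 1604) + (1564 - 1456)) = 1/((-2308 + (1/18)*(-1/32) - 1604) + 108) = 1/((-2308 - 1/576 - 1604) + 108) = 1/(-2253313/576 + 108) = 1/(-2191105/576) = -576/2191105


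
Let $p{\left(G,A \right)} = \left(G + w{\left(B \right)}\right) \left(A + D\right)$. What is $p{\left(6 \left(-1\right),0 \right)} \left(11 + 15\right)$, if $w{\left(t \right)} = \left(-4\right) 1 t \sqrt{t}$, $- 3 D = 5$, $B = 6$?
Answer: $260 + 1040 \sqrt{6} \approx 2807.5$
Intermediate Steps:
$D = - \frac{5}{3}$ ($D = \left(- \frac{1}{3}\right) 5 = - \frac{5}{3} \approx -1.6667$)
$w{\left(t \right)} = - 4 t^{\frac{3}{2}}$ ($w{\left(t \right)} = - 4 t \sqrt{t} = - 4 t^{\frac{3}{2}}$)
$p{\left(G,A \right)} = \left(- \frac{5}{3} + A\right) \left(G - 24 \sqrt{6}\right)$ ($p{\left(G,A \right)} = \left(G - 4 \cdot 6^{\frac{3}{2}}\right) \left(A - \frac{5}{3}\right) = \left(G - 4 \cdot 6 \sqrt{6}\right) \left(- \frac{5}{3} + A\right) = \left(G - 24 \sqrt{6}\right) \left(- \frac{5}{3} + A\right) = \left(- \frac{5}{3} + A\right) \left(G - 24 \sqrt{6}\right)$)
$p{\left(6 \left(-1\right),0 \right)} \left(11 + 15\right) = \left(40 \sqrt{6} - \frac{5 \cdot 6 \left(-1\right)}{3} + 0 \cdot 6 \left(-1\right) - 0 \sqrt{6}\right) \left(11 + 15\right) = \left(40 \sqrt{6} - -10 + 0 \left(-6\right) + 0\right) 26 = \left(40 \sqrt{6} + 10 + 0 + 0\right) 26 = \left(10 + 40 \sqrt{6}\right) 26 = 260 + 1040 \sqrt{6}$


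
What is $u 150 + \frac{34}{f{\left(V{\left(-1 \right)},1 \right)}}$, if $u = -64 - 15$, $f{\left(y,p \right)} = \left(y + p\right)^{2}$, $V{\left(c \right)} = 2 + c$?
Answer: $- \frac{23683}{2} \approx -11842.0$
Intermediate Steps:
$f{\left(y,p \right)} = \left(p + y\right)^{2}$
$u = -79$ ($u = -64 - 15 = -79$)
$u 150 + \frac{34}{f{\left(V{\left(-1 \right)},1 \right)}} = \left(-79\right) 150 + \frac{34}{\left(1 + \left(2 - 1\right)\right)^{2}} = -11850 + \frac{34}{\left(1 + 1\right)^{2}} = -11850 + \frac{34}{2^{2}} = -11850 + \frac{34}{4} = -11850 + 34 \cdot \frac{1}{4} = -11850 + \frac{17}{2} = - \frac{23683}{2}$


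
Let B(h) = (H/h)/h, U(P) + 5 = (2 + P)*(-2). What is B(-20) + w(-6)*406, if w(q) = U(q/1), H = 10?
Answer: 48721/40 ≈ 1218.0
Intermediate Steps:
U(P) = -9 - 2*P (U(P) = -5 + (2 + P)*(-2) = -5 + (-4 - 2*P) = -9 - 2*P)
w(q) = -9 - 2*q (w(q) = -9 - 2*q/1 = -9 - 2*q)
B(h) = 10/h**2 (B(h) = (10/h)/h = 10/h**2)
B(-20) + w(-6)*406 = 10/(-20)**2 + (-9 - 2*(-6))*406 = 10*(1/400) + (-9 + 12)*406 = 1/40 + 3*406 = 1/40 + 1218 = 48721/40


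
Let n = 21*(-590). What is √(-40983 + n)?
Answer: I*√53373 ≈ 231.03*I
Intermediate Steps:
n = -12390
√(-40983 + n) = √(-40983 - 12390) = √(-53373) = I*√53373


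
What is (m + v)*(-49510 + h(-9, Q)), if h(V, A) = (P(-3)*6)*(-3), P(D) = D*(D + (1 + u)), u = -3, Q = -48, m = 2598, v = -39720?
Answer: 1847933160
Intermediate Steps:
P(D) = D*(-2 + D) (P(D) = D*(D + (1 - 3)) = D*(D - 2) = D*(-2 + D))
h(V, A) = -270 (h(V, A) = (-3*(-2 - 3)*6)*(-3) = (-3*(-5)*6)*(-3) = (15*6)*(-3) = 90*(-3) = -270)
(m + v)*(-49510 + h(-9, Q)) = (2598 - 39720)*(-49510 - 270) = -37122*(-49780) = 1847933160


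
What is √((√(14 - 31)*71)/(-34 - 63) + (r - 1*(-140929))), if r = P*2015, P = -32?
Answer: √(719308641 - 6887*I*√17)/97 ≈ 276.49 - 0.0054575*I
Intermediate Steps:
r = -64480 (r = -32*2015 = -64480)
√((√(14 - 31)*71)/(-34 - 63) + (r - 1*(-140929))) = √((√(14 - 31)*71)/(-34 - 63) + (-64480 - 1*(-140929))) = √((√(-17)*71)/(-97) + (-64480 + 140929)) = √(((I*√17)*71)*(-1/97) + 76449) = √((71*I*√17)*(-1/97) + 76449) = √(-71*I*√17/97 + 76449) = √(76449 - 71*I*√17/97)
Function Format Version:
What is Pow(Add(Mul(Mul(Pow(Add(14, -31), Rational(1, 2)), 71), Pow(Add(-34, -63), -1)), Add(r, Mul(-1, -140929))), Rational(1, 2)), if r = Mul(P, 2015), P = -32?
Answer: Mul(Rational(1, 97), Pow(Add(719308641, Mul(-6887, I, Pow(17, Rational(1, 2)))), Rational(1, 2))) ≈ Add(276.49, Mul(-0.0054575, I))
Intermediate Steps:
r = -64480 (r = Mul(-32, 2015) = -64480)
Pow(Add(Mul(Mul(Pow(Add(14, -31), Rational(1, 2)), 71), Pow(Add(-34, -63), -1)), Add(r, Mul(-1, -140929))), Rational(1, 2)) = Pow(Add(Mul(Mul(Pow(Add(14, -31), Rational(1, 2)), 71), Pow(Add(-34, -63), -1)), Add(-64480, Mul(-1, -140929))), Rational(1, 2)) = Pow(Add(Mul(Mul(Pow(-17, Rational(1, 2)), 71), Pow(-97, -1)), Add(-64480, 140929)), Rational(1, 2)) = Pow(Add(Mul(Mul(Mul(I, Pow(17, Rational(1, 2))), 71), Rational(-1, 97)), 76449), Rational(1, 2)) = Pow(Add(Mul(Mul(71, I, Pow(17, Rational(1, 2))), Rational(-1, 97)), 76449), Rational(1, 2)) = Pow(Add(Mul(Rational(-71, 97), I, Pow(17, Rational(1, 2))), 76449), Rational(1, 2)) = Pow(Add(76449, Mul(Rational(-71, 97), I, Pow(17, Rational(1, 2)))), Rational(1, 2))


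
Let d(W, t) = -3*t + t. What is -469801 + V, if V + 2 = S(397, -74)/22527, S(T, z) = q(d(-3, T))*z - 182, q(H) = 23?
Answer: -3527751355/7509 ≈ -4.6980e+5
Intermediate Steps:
d(W, t) = -2*t
S(T, z) = -182 + 23*z (S(T, z) = 23*z - 182 = -182 + 23*z)
V = -15646/7509 (V = -2 + (-182 + 23*(-74))/22527 = -2 + (-182 - 1702)*(1/22527) = -2 - 1884*1/22527 = -2 - 628/7509 = -15646/7509 ≈ -2.0836)
-469801 + V = -469801 - 15646/7509 = -3527751355/7509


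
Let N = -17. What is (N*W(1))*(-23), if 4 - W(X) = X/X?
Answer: 1173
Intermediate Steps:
W(X) = 3 (W(X) = 4 - X/X = 4 - 1*1 = 4 - 1 = 3)
(N*W(1))*(-23) = -17*3*(-23) = -51*(-23) = 1173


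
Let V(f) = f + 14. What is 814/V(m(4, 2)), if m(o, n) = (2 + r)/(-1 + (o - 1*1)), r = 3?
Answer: 148/3 ≈ 49.333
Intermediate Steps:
m(o, n) = 5/(-2 + o) (m(o, n) = (2 + 3)/(-1 + (o - 1*1)) = 5/(-1 + (o - 1)) = 5/(-1 + (-1 + o)) = 5/(-2 + o))
V(f) = 14 + f
814/V(m(4, 2)) = 814/(14 + 5/(-2 + 4)) = 814/(14 + 5/2) = 814/(33/2) = 814*(2/33) = 148/3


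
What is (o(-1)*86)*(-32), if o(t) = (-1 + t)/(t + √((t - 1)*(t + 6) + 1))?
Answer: -2752/5 - 8256*I/5 ≈ -550.4 - 1651.2*I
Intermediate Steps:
o(t) = (-1 + t)/(t + √(1 + (-1 + t)*(6 + t))) (o(t) = (-1 + t)/(t + √((-1 + t)*(6 + t) + 1)) = (-1 + t)/(t + √(1 + (-1 + t)*(6 + t))))
(o(-1)*86)*(-32) = (((-1 - 1)/(-1 + √(-5 + (-1)² + 5*(-1))))*86)*(-32) = ((-2/(-1 + √(-5 + 1 - 5)))*86)*(-32) = ((-2/(-1 + √(-9)))*86)*(-32) = ((-2/(-1 + 3*I))*86)*(-32) = ((((-1 - 3*I)/10)*(-2))*86)*(-32) = (-(-1 - 3*I)/5*86)*(-32) = -86*(-1 - 3*I)/5*(-32) = 2752*(-1 - 3*I)/5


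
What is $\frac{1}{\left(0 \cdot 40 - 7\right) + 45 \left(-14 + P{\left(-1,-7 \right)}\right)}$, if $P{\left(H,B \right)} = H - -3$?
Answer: $- \frac{1}{547} \approx -0.0018282$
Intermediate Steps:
$P{\left(H,B \right)} = 3 + H$ ($P{\left(H,B \right)} = H + 3 = 3 + H$)
$\frac{1}{\left(0 \cdot 40 - 7\right) + 45 \left(-14 + P{\left(-1,-7 \right)}\right)} = \frac{1}{\left(0 \cdot 40 - 7\right) + 45 \left(-14 + \left(3 - 1\right)\right)} = \frac{1}{\left(0 - 7\right) + 45 \left(-14 + 2\right)} = \frac{1}{-7 + 45 \left(-12\right)} = \frac{1}{-7 - 540} = \frac{1}{-547} = - \frac{1}{547}$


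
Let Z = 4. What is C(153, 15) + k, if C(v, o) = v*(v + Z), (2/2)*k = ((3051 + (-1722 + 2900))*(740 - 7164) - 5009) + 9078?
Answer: -27139006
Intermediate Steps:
k = -27163027 (k = ((3051 + (-1722 + 2900))*(740 - 7164) - 5009) + 9078 = ((3051 + 1178)*(-6424) - 5009) + 9078 = (4229*(-6424) - 5009) + 9078 = (-27167096 - 5009) + 9078 = -27172105 + 9078 = -27163027)
C(v, o) = v*(4 + v) (C(v, o) = v*(v + 4) = v*(4 + v))
C(153, 15) + k = 153*(4 + 153) - 27163027 = 153*157 - 27163027 = 24021 - 27163027 = -27139006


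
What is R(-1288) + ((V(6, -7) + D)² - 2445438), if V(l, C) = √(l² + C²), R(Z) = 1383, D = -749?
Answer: -2444055 + (749 - √85)² ≈ -1.8968e+6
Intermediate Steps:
V(l, C) = √(C² + l²)
R(-1288) + ((V(6, -7) + D)² - 2445438) = 1383 + ((√((-7)² + 6²) - 749)² - 2445438) = 1383 + ((√(49 + 36) - 749)² - 2445438) = 1383 + ((√85 - 749)² - 2445438) = 1383 + ((-749 + √85)² - 2445438) = 1383 + (-2445438 + (-749 + √85)²) = -2444055 + (-749 + √85)²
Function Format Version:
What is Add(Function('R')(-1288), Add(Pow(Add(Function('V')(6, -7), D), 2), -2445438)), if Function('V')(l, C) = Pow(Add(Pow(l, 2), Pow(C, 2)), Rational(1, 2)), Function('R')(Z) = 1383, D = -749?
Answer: Add(-2444055, Pow(Add(749, Mul(-1, Pow(85, Rational(1, 2)))), 2)) ≈ -1.8968e+6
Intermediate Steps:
Function('V')(l, C) = Pow(Add(Pow(C, 2), Pow(l, 2)), Rational(1, 2))
Add(Function('R')(-1288), Add(Pow(Add(Function('V')(6, -7), D), 2), -2445438)) = Add(1383, Add(Pow(Add(Pow(Add(Pow(-7, 2), Pow(6, 2)), Rational(1, 2)), -749), 2), -2445438)) = Add(1383, Add(Pow(Add(Pow(Add(49, 36), Rational(1, 2)), -749), 2), -2445438)) = Add(1383, Add(Pow(Add(Pow(85, Rational(1, 2)), -749), 2), -2445438)) = Add(1383, Add(Pow(Add(-749, Pow(85, Rational(1, 2))), 2), -2445438)) = Add(1383, Add(-2445438, Pow(Add(-749, Pow(85, Rational(1, 2))), 2))) = Add(-2444055, Pow(Add(-749, Pow(85, Rational(1, 2))), 2))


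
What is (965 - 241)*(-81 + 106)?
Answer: 18100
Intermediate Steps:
(965 - 241)*(-81 + 106) = 724*25 = 18100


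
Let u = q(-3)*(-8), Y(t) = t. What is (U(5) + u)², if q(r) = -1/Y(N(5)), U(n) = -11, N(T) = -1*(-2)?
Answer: 49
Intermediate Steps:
N(T) = 2
q(r) = -½ (q(r) = -1/2 = -1*½ = -½)
u = 4 (u = -½*(-8) = 4)
(U(5) + u)² = (-11 + 4)² = (-7)² = 49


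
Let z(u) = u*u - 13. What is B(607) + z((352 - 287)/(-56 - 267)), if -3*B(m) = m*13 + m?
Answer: -890643998/312987 ≈ -2845.6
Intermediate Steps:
B(m) = -14*m/3 (B(m) = -(m*13 + m)/3 = -(13*m + m)/3 = -14*m/3)
z(u) = -13 + u² (z(u) = u² - 13 = -13 + u²)
B(607) + z((352 - 287)/(-56 - 267)) = -14/3*607 + (-13 + ((352 - 287)/(-56 - 267))²) = -8498/3 + (-13 + (65/(-323))²) = -8498/3 + (-13 + (65*(-1/323))²) = -8498/3 + (-13 + (-65/323)²) = -8498/3 + (-13 + 4225/104329) = -8498/3 - 1352052/104329 = -890643998/312987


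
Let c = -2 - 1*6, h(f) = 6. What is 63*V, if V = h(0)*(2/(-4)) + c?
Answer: -693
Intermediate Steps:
c = -8 (c = -2 - 6 = -8)
V = -11 (V = 6*(2/(-4)) - 8 = 6*(2*(-1/4)) - 8 = 6*(-1/2) - 8 = -3 - 8 = -11)
63*V = 63*(-11) = -693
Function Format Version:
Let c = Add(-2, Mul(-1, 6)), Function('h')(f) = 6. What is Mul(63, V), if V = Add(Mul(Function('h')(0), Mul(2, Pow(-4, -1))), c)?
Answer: -693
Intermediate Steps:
c = -8 (c = Add(-2, -6) = -8)
V = -11 (V = Add(Mul(6, Mul(2, Pow(-4, -1))), -8) = Add(Mul(6, Mul(2, Rational(-1, 4))), -8) = Add(Mul(6, Rational(-1, 2)), -8) = Add(-3, -8) = -11)
Mul(63, V) = Mul(63, -11) = -693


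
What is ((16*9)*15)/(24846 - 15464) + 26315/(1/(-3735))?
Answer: -461062087695/4691 ≈ -9.8286e+7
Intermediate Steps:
((16*9)*15)/(24846 - 15464) + 26315/(1/(-3735)) = (144*15)/9382 + 26315/(-1/3735) = 2160*(1/9382) + 26315*(-3735) = 1080/4691 - 98286525 = -461062087695/4691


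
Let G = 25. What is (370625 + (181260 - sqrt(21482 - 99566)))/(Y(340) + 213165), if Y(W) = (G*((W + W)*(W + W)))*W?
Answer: 110377/786122633 - 18*I*sqrt(241)/3930613165 ≈ 0.00014041 - 7.1092e-8*I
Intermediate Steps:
Y(W) = 100*W**3 (Y(W) = (25*((W + W)*(W + W)))*W = (25*((2*W)*(2*W)))*W = (25*(4*W**2))*W = (100*W**2)*W = 100*W**3)
(370625 + (181260 - sqrt(21482 - 99566)))/(Y(340) + 213165) = (370625 + (181260 - sqrt(21482 - 99566)))/(100*340**3 + 213165) = (370625 + (181260 - sqrt(-78084)))/(100*39304000 + 213165) = (370625 + (181260 - 18*I*sqrt(241)))/(3930400000 + 213165) = (370625 + (181260 - 18*I*sqrt(241)))/3930613165 = (551885 - 18*I*sqrt(241))*(1/3930613165) = 110377/786122633 - 18*I*sqrt(241)/3930613165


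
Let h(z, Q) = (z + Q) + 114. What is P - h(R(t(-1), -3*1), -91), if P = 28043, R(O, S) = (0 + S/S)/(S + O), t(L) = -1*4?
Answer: 196141/7 ≈ 28020.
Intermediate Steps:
t(L) = -4
R(O, S) = 1/(O + S) (R(O, S) = (0 + 1)/(O + S) = 1/(O + S))
h(z, Q) = 114 + Q + z (h(z, Q) = (Q + z) + 114 = 114 + Q + z)
P - h(R(t(-1), -3*1), -91) = 28043 - (114 - 91 + 1/(-4 - 3*1)) = 28043 - (114 - 91 + 1/(-4 - 3)) = 28043 - (114 - 91 + 1/(-7)) = 28043 - (114 - 91 - 1/7) = 28043 - 1*160/7 = 28043 - 160/7 = 196141/7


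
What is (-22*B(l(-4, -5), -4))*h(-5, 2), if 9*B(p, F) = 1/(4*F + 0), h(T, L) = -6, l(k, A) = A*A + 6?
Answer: -11/12 ≈ -0.91667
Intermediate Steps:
l(k, A) = 6 + A² (l(k, A) = A² + 6 = 6 + A²)
B(p, F) = 1/(36*F) (B(p, F) = 1/(9*(4*F + 0)) = 1/(9*((4*F))) = (1/(4*F))/9 = 1/(36*F))
(-22*B(l(-4, -5), -4))*h(-5, 2) = -11/(18*(-4))*(-6) = -11*(-1)/(18*4)*(-6) = -22*(-1/144)*(-6) = (11/72)*(-6) = -11/12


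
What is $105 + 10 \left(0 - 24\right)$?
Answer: $-135$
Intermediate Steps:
$105 + 10 \left(0 - 24\right) = 105 + 10 \left(-24\right) = 105 - 240 = -135$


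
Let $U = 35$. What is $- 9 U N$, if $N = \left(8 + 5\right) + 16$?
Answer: $-9135$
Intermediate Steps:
$N = 29$ ($N = 13 + 16 = 29$)
$- 9 U N = \left(-9\right) 35 \cdot 29 = \left(-315\right) 29 = -9135$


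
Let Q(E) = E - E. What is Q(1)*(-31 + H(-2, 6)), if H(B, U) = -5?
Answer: 0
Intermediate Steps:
Q(E) = 0
Q(1)*(-31 + H(-2, 6)) = 0*(-31 - 5) = 0*(-36) = 0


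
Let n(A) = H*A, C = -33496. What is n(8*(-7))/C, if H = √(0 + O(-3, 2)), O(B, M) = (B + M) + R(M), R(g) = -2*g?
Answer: 7*I*√5/4187 ≈ 0.0037384*I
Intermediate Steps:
O(B, M) = B - M (O(B, M) = (B + M) - 2*M = B - M)
H = I*√5 (H = √(0 + (-3 - 1*2)) = √(0 + (-3 - 2)) = √(0 - 5) = √(-5) = I*√5 ≈ 2.2361*I)
n(A) = I*A*√5 (n(A) = (I*√5)*A = I*A*√5)
n(8*(-7))/C = (I*(8*(-7))*√5)/(-33496) = (I*(-56)*√5)*(-1/33496) = -56*I*√5*(-1/33496) = 7*I*√5/4187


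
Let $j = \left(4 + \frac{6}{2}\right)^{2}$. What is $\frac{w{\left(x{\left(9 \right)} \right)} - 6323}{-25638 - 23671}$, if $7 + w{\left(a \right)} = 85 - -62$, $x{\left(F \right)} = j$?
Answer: $\frac{6183}{49309} \approx 0.12539$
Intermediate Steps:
$j = 49$ ($j = \left(4 + 6 \cdot \frac{1}{2}\right)^{2} = \left(4 + 3\right)^{2} = 7^{2} = 49$)
$x{\left(F \right)} = 49$
$w{\left(a \right)} = 140$ ($w{\left(a \right)} = -7 + \left(85 - -62\right) = -7 + \left(85 + 62\right) = -7 + 147 = 140$)
$\frac{w{\left(x{\left(9 \right)} \right)} - 6323}{-25638 - 23671} = \frac{140 - 6323}{-25638 - 23671} = - \frac{6183}{-49309} = \left(-6183\right) \left(- \frac{1}{49309}\right) = \frac{6183}{49309}$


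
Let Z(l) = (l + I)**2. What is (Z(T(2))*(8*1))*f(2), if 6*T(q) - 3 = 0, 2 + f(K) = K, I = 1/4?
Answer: 0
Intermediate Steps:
I = 1/4 ≈ 0.25000
f(K) = -2 + K
T(q) = 1/2 (T(q) = 1/2 + (1/6)*0 = 1/2 + 0 = 1/2)
Z(l) = (1/4 + l)**2 (Z(l) = (l + 1/4)**2 = (1/4 + l)**2)
(Z(T(2))*(8*1))*f(2) = (((1 + 4*(1/2))**2/16)*(8*1))*(-2 + 2) = (((1 + 2)**2/16)*8)*0 = (((1/16)*3**2)*8)*0 = (((1/16)*9)*8)*0 = ((9/16)*8)*0 = (9/2)*0 = 0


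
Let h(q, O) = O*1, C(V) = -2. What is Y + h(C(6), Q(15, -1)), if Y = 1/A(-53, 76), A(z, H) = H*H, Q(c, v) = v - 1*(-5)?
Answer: 23105/5776 ≈ 4.0002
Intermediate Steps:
Q(c, v) = 5 + v (Q(c, v) = v + 5 = 5 + v)
h(q, O) = O
A(z, H) = H²
Y = 1/5776 (Y = 1/(76²) = 1/5776 ≈ 0.00017313)
Y + h(C(6), Q(15, -1)) = 1/5776 + (5 - 1) = 1/5776 + 4 = 23105/5776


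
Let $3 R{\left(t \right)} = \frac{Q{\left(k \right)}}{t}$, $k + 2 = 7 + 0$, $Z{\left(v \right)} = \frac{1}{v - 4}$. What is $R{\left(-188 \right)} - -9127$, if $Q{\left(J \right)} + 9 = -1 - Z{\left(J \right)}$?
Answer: $\frac{5147639}{564} \approx 9127.0$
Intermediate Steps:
$Z{\left(v \right)} = \frac{1}{-4 + v}$
$k = 5$ ($k = -2 + \left(7 + 0\right) = -2 + 7 = 5$)
$Q{\left(J \right)} = -10 - \frac{1}{-4 + J}$ ($Q{\left(J \right)} = -9 - \left(1 + \frac{1}{-4 + J}\right) = -10 - \frac{1}{-4 + J}$)
$R{\left(t \right)} = - \frac{11}{3 t}$ ($R{\left(t \right)} = \frac{\frac{39 - 50}{-4 + 5} \frac{1}{t}}{3} = \frac{\frac{39 - 50}{1} \frac{1}{t}}{3} = \frac{1 \left(-11\right) \frac{1}{t}}{3} = \frac{\left(-11\right) \frac{1}{t}}{3} = - \frac{11}{3 t}$)
$R{\left(-188 \right)} - -9127 = - \frac{11}{3 \left(-188\right)} - -9127 = \left(- \frac{11}{3}\right) \left(- \frac{1}{188}\right) + 9127 = \frac{11}{564} + 9127 = \frac{5147639}{564}$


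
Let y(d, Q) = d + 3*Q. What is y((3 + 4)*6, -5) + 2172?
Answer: 2199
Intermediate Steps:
y((3 + 4)*6, -5) + 2172 = ((3 + 4)*6 + 3*(-5)) + 2172 = (7*6 - 15) + 2172 = (42 - 15) + 2172 = 27 + 2172 = 2199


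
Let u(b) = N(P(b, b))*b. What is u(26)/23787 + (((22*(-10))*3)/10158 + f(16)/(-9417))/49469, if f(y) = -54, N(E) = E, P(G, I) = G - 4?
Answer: 150368132503444/6253470100488681 ≈ 0.024046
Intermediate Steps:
P(G, I) = -4 + G
u(b) = b*(-4 + b) (u(b) = (-4 + b)*b = b*(-4 + b))
u(26)/23787 + (((22*(-10))*3)/10158 + f(16)/(-9417))/49469 = (26*(-4 + 26))/23787 + (((22*(-10))*3)/10158 - 54/(-9417))/49469 = (26*22)*(1/23787) + (-220*3*(1/10158) - 54*(-1/9417))*(1/49469) = 572*(1/23787) + (-660*1/10158 + 18/3139)*(1/49469) = 572/23787 + (-110/1693 + 18/3139)*(1/49469) = 572/23787 - 314816/5314327*1/49469 = 572/23787 - 314816/262894442363 = 150368132503444/6253470100488681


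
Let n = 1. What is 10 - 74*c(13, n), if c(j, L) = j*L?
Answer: -952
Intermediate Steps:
c(j, L) = L*j
10 - 74*c(13, n) = 10 - 74*13 = 10 - 962 = -952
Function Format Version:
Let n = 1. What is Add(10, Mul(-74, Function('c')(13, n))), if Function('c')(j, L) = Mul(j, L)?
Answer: -952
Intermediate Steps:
Function('c')(j, L) = Mul(L, j)
Add(10, Mul(-74, Function('c')(13, n))) = Add(10, Mul(-74, Mul(1, 13))) = Add(10, Mul(-74, 13)) = Add(10, -962) = -952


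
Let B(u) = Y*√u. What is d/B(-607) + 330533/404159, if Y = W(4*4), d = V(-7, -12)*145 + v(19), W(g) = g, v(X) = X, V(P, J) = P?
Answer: 47219/57737 + 249*I*√607/2428 ≈ 0.81783 + 2.5266*I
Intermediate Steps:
d = -996 (d = -7*145 + 19 = -1015 + 19 = -996)
Y = 16 (Y = 4*4 = 16)
B(u) = 16*√u
d/B(-607) + 330533/404159 = -996*(-I*√607/9712) + 330533/404159 = -996*(-I*√607/9712) + 330533*(1/404159) = -996*(-I*√607/9712) + 47219/57737 = -(-249)*I*√607/2428 + 47219/57737 = 249*I*√607/2428 + 47219/57737 = 47219/57737 + 249*I*√607/2428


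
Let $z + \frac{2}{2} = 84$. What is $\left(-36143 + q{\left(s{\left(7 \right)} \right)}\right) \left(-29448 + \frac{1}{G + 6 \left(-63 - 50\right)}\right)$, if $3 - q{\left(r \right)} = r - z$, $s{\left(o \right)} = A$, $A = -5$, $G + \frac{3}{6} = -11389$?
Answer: $\frac{25623147181064}{24135} \approx 1.0617 \cdot 10^{9}$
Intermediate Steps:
$G = - \frac{22779}{2}$ ($G = - \frac{1}{2} - 11389 = - \frac{22779}{2} \approx -11390.0$)
$s{\left(o \right)} = -5$
$z = 83$ ($z = -1 + 84 = 83$)
$q{\left(r \right)} = 86 - r$ ($q{\left(r \right)} = 3 - \left(r - 83\right) = 3 - \left(-83 + r\right) = 86 - r$)
$\left(-36143 + q{\left(s{\left(7 \right)} \right)}\right) \left(-29448 + \frac{1}{G + 6 \left(-63 - 50\right)}\right) = \left(-36143 + \left(86 - -5\right)\right) \left(-29448 + \frac{1}{- \frac{22779}{2} + 6 \left(-63 - 50\right)}\right) = \left(-36143 + \left(86 + 5\right)\right) \left(-29448 + \frac{1}{- \frac{22779}{2} + 6 \left(-113\right)}\right) = \left(-36143 + 91\right) \left(-29448 + \frac{1}{- \frac{22779}{2} - 678}\right) = - 36052 \left(-29448 + \frac{1}{- \frac{24135}{2}}\right) = - 36052 \left(-29448 - \frac{2}{24135}\right) = \left(-36052\right) \left(- \frac{710727482}{24135}\right) = \frac{25623147181064}{24135}$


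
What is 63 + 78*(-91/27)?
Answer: -1799/9 ≈ -199.89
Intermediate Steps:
63 + 78*(-91/27) = 63 - 2366/9 = -1799/9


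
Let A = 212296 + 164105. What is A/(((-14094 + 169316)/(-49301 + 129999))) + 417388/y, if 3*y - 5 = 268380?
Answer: 4076168590552569/20829628235 ≈ 1.9569e+5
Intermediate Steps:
y = 268385/3 (y = 5/3 + (⅓)*268380 = 5/3 + 89460 = 268385/3 ≈ 89462.)
A = 376401
A/(((-14094 + 169316)/(-49301 + 129999))) + 417388/y = 376401/(((-14094 + 169316)/(-49301 + 129999))) + 417388/(268385/3) = 376401/((155222/80698)) + 417388*(3/268385) = 376401/((155222*(1/80698))) + 1252164/268385 = 376401/(77611/40349) + 1252164/268385 = 376401*(40349/77611) + 1252164/268385 = 15187403949/77611 + 1252164/268385 = 4076168590552569/20829628235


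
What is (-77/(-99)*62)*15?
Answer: 2170/3 ≈ 723.33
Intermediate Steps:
(-77/(-99)*62)*15 = (-77*(-1/99)*62)*15 = ((7/9)*62)*15 = (434/9)*15 = 2170/3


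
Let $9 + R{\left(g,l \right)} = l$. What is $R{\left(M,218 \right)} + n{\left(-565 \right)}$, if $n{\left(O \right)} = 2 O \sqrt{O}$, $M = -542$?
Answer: $209 - 1130 i \sqrt{565} \approx 209.0 - 26860.0 i$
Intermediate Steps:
$R{\left(g,l \right)} = -9 + l$
$n{\left(O \right)} = 2 O^{\frac{3}{2}}$
$R{\left(M,218 \right)} + n{\left(-565 \right)} = \left(-9 + 218\right) + 2 \left(-565\right)^{\frac{3}{2}} = 209 + 2 \left(- 565 i \sqrt{565}\right) = 209 - 1130 i \sqrt{565}$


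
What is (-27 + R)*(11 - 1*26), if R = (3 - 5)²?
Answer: 345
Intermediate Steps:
R = 4 (R = (-2)² = 4)
(-27 + R)*(11 - 1*26) = (-27 + 4)*(11 - 1*26) = -23*(11 - 26) = -23*(-15) = 345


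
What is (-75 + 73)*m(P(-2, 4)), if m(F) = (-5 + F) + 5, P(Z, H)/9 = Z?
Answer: 36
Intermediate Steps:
P(Z, H) = 9*Z
m(F) = F
(-75 + 73)*m(P(-2, 4)) = (-75 + 73)*(9*(-2)) = -2*(-18) = 36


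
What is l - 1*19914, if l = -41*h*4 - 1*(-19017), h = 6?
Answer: -1881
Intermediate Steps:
l = 18033 (l = -41*6*4 - 1*(-19017) = -246*4 + 19017 = -984 + 19017 = 18033)
l - 1*19914 = 18033 - 1*19914 = 18033 - 19914 = -1881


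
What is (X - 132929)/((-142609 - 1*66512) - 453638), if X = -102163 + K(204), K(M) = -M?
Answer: 5472/15413 ≈ 0.35502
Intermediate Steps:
X = -102367 (X = -102163 - 1*204 = -102163 - 204 = -102367)
(X - 132929)/((-142609 - 1*66512) - 453638) = (-102367 - 132929)/((-142609 - 1*66512) - 453638) = -235296/((-142609 - 66512) - 453638) = -235296/(-209121 - 453638) = -235296/(-662759) = -235296*(-1/662759) = 5472/15413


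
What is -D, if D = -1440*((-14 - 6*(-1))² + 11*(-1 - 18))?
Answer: -208800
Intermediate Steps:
D = 208800 (D = -1440*((-14 + 6)² + 11*(-19)) = -1440*((-8)² - 209) = -1440*(64 - 209) = -1440*(-145) = 208800)
-D = -1*208800 = -208800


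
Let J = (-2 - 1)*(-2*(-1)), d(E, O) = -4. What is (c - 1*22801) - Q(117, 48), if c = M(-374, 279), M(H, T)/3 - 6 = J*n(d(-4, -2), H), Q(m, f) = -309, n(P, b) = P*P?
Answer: -22762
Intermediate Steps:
n(P, b) = P**2
J = -6 (J = -3*2 = -6)
M(H, T) = -270 (M(H, T) = 18 + 3*(-6*(-4)**2) = 18 + 3*(-6*16) = 18 + 3*(-96) = 18 - 288 = -270)
c = -270
(c - 1*22801) - Q(117, 48) = (-270 - 1*22801) - 1*(-309) = (-270 - 22801) + 309 = -23071 + 309 = -22762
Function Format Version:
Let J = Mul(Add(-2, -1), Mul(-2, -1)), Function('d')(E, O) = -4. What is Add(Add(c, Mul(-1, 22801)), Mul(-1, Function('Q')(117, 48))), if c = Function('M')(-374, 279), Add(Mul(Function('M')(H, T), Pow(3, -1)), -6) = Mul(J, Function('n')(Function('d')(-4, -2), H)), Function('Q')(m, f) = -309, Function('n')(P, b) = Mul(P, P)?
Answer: -22762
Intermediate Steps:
Function('n')(P, b) = Pow(P, 2)
J = -6 (J = Mul(-3, 2) = -6)
Function('M')(H, T) = -270 (Function('M')(H, T) = Add(18, Mul(3, Mul(-6, Pow(-4, 2)))) = Add(18, Mul(3, Mul(-6, 16))) = Add(18, Mul(3, -96)) = Add(18, -288) = -270)
c = -270
Add(Add(c, Mul(-1, 22801)), Mul(-1, Function('Q')(117, 48))) = Add(Add(-270, Mul(-1, 22801)), Mul(-1, -309)) = Add(Add(-270, -22801), 309) = Add(-23071, 309) = -22762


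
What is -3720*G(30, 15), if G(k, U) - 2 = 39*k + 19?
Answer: -4430520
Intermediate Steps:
G(k, U) = 21 + 39*k (G(k, U) = 2 + (39*k + 19) = 2 + (19 + 39*k) = 21 + 39*k)
-3720*G(30, 15) = -3720*(21 + 39*30) = -3720*(21 + 1170) = -3720*1191 = -4430520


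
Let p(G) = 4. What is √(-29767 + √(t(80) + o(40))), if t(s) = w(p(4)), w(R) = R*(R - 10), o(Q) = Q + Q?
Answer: √(-29767 + 2*√14) ≈ 172.51*I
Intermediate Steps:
o(Q) = 2*Q
w(R) = R*(-10 + R)
t(s) = -24 (t(s) = 4*(-10 + 4) = 4*(-6) = -24)
√(-29767 + √(t(80) + o(40))) = √(-29767 + √(-24 + 2*40)) = √(-29767 + √(-24 + 80)) = √(-29767 + √56) = √(-29767 + 2*√14)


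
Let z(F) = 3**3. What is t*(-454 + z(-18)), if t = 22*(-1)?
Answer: 9394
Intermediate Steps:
z(F) = 27
t = -22
t*(-454 + z(-18)) = -22*(-454 + 27) = -22*(-427) = 9394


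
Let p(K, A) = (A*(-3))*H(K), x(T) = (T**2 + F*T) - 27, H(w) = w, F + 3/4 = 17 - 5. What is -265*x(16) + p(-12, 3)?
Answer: -108277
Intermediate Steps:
F = 45/4 (F = -3/4 + (17 - 5) = -3/4 + 12 = 45/4 ≈ 11.250)
x(T) = -27 + T**2 + 45*T/4 (x(T) = (T**2 + 45*T/4) - 27 = -27 + T**2 + 45*T/4)
p(K, A) = -3*A*K (p(K, A) = (A*(-3))*K = (-3*A)*K = -3*A*K)
-265*x(16) + p(-12, 3) = -265*(-27 + 16**2 + (45/4)*16) - 3*3*(-12) = -265*(-27 + 256 + 180) + 108 = -265*409 + 108 = -108385 + 108 = -108277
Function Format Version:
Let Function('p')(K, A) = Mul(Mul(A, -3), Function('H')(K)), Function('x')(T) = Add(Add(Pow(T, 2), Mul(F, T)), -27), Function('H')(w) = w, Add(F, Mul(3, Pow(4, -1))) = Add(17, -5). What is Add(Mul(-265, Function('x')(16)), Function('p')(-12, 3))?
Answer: -108277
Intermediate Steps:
F = Rational(45, 4) (F = Add(Rational(-3, 4), Add(17, -5)) = Add(Rational(-3, 4), 12) = Rational(45, 4) ≈ 11.250)
Function('x')(T) = Add(-27, Pow(T, 2), Mul(Rational(45, 4), T)) (Function('x')(T) = Add(Add(Pow(T, 2), Mul(Rational(45, 4), T)), -27) = Add(-27, Pow(T, 2), Mul(Rational(45, 4), T)))
Function('p')(K, A) = Mul(-3, A, K) (Function('p')(K, A) = Mul(Mul(A, -3), K) = Mul(Mul(-3, A), K) = Mul(-3, A, K))
Add(Mul(-265, Function('x')(16)), Function('p')(-12, 3)) = Add(Mul(-265, Add(-27, Pow(16, 2), Mul(Rational(45, 4), 16))), Mul(-3, 3, -12)) = Add(Mul(-265, Add(-27, 256, 180)), 108) = Add(Mul(-265, 409), 108) = Add(-108385, 108) = -108277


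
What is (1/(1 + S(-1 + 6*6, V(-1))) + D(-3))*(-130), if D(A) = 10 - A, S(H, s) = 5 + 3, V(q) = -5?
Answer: -15340/9 ≈ -1704.4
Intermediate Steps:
S(H, s) = 8
(1/(1 + S(-1 + 6*6, V(-1))) + D(-3))*(-130) = (1/(1 + 8) + (10 - 1*(-3)))*(-130) = (1/9 + (10 + 3))*(-130) = (⅑ + 13)*(-130) = (118/9)*(-130) = -15340/9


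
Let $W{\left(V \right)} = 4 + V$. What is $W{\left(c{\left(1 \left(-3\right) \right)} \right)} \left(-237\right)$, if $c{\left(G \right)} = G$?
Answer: $-237$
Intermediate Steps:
$W{\left(c{\left(1 \left(-3\right) \right)} \right)} \left(-237\right) = \left(4 + 1 \left(-3\right)\right) \left(-237\right) = \left(4 - 3\right) \left(-237\right) = 1 \left(-237\right) = -237$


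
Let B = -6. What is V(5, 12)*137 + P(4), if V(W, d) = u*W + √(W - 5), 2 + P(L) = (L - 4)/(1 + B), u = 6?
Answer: 4108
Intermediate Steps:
P(L) = -6/5 - L/5 (P(L) = -2 + (L - 4)/(1 - 6) = -2 + (-4 + L)/(-5) = -2 + (-4 + L)*(-⅕) = -2 + (⅘ - L/5) = -6/5 - L/5)
V(W, d) = √(-5 + W) + 6*W (V(W, d) = 6*W + √(W - 5) = 6*W + √(-5 + W) = √(-5 + W) + 6*W)
V(5, 12)*137 + P(4) = (√(-5 + 5) + 6*5)*137 + (-6/5 - ⅕*4) = (√0 + 30)*137 + (-6/5 - ⅘) = (0 + 30)*137 - 2 = 30*137 - 2 = 4110 - 2 = 4108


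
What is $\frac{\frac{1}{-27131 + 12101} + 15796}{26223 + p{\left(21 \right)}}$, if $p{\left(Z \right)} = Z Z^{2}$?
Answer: $\frac{237413879}{533324520} \approx 0.44516$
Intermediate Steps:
$p{\left(Z \right)} = Z^{3}$
$\frac{\frac{1}{-27131 + 12101} + 15796}{26223 + p{\left(21 \right)}} = \frac{\frac{1}{-27131 + 12101} + 15796}{26223 + 21^{3}} = \frac{\frac{1}{-15030} + 15796}{26223 + 9261} = \frac{- \frac{1}{15030} + 15796}{35484} = \frac{237413879}{15030} \cdot \frac{1}{35484} = \frac{237413879}{533324520}$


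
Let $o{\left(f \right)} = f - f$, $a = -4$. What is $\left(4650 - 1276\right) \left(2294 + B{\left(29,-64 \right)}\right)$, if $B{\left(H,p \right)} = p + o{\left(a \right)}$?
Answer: $7524020$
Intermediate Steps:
$o{\left(f \right)} = 0$
$B{\left(H,p \right)} = p$ ($B{\left(H,p \right)} = p + 0 = p$)
$\left(4650 - 1276\right) \left(2294 + B{\left(29,-64 \right)}\right) = \left(4650 - 1276\right) \left(2294 - 64\right) = 3374 \cdot 2230 = 7524020$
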